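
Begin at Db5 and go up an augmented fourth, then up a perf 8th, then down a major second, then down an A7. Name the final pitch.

Up an augmented fourth from Db5: G5 (6 semitones up).
A perfect octave up from G5 is G6.
A major second down from G6 is F6.
F6 down an augmented seventh → Gbb5 (12 semitones).

Gbb5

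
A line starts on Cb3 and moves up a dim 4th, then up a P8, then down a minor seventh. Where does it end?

Gbb3

Cb3 up a diminished fourth → Fbb3 (4 semitones).
A perfect octave up from Fbb3 is Fbb4.
Fbb4 down a minor seventh → Gbb3 (10 semitones).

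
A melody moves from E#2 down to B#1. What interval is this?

perfect fourth

Descending from E#2 to B#1 is the same interval as ascending B#1 to E#2.
B to E spans four letter names (B-C-D-E) — that makes it a fourth of some quality.
The perfect fourth spans 5 semitones, and B#1 to E#2 is exactly 5 semitones — so this is a perfect fourth.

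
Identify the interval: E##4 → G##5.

m10

E to G spans three letter names (E-F-G), plus an octave: a tenth.
At 15 semitones, E##4→G##5 falls one short of a major tenth: minor.
(Equivalently, a compound minor third: a minor third plus an octave.)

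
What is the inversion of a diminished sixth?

augmented third

The rule of nine gives the new number: 9 − 6 = 3, so a sixth becomes a third.
And diminished becomes augmented under inversion, so we get an augmented third.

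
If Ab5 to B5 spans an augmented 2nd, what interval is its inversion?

Inverted interval numbers add to nine, so a second pairs with a seventh (2 + 7 = 9).
The quality also flips — augmented becomes diminished — giving a diminished seventh.

diminished seventh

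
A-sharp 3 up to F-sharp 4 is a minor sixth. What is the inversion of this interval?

The rule of nine gives the new number: 9 − 6 = 3, so a sixth becomes a third.
The quality also flips — minor becomes major — giving a major third.

major 3rd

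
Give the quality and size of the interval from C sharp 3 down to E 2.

Descending from C#3 to E2 is the same interval as ascending E2 to C#3.
E to C spans six letter names (E-F-G-A-B-C) — that makes it a sixth of some quality.
The major sixth spans 9 semitones, and E2 to C#3 is exactly 9 semitones — so this is a major sixth.

major 6th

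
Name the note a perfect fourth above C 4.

F 4

Counting four letter names up from C lands on F.
A perfect fourth is 5 semitones; 5 semitones up from C4 gives F4.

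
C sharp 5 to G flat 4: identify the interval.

Descending from C#5 to Gb4 is the same interval as ascending Gb4 to C#5.
G to C spans four letter names (G-A-B-C), so the interval is some kind of fourth.
The perfect fourth is 5 semitones; here we have 7, two semitones wider: doubly augmented.

doubly augmented fourth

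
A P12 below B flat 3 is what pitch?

E flat 2

Five letters down from B (plus an octave) reaches E.
A perfect twelfth is 19 semitones; 19 semitones down from Bb3 gives Eb2.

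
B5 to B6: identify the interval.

B to B is the same letter name, plus an octave — that makes it an octave of some quality.
B5 to B6 is 12 semitones, matching the perfect octave exactly, so the quality is perfect.

perfect 8th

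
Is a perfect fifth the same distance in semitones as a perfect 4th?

No

A perfect fifth is 7 semitones but a perfect fourth is 5 semitones — different sizes.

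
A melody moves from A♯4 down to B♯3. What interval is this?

Descending from A#4 to B#3 is the same interval as ascending B#3 to A#4.
B to A spans seven letter names (B-C-D-E-F-G-A), so the interval is some kind of seventh.
A major seventh would be 11 semitones, but B#3 to A#4 is 10 — one semitone narrower, making it a minor seventh.

minor seventh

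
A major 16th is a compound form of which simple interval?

Each octave removed subtracts seven from the number: 16 − 14 = 2.
Quality carries through unchanged, so the simple form is a major second.

major 2nd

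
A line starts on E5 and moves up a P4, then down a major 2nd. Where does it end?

G5

Up a perfect fourth from E5: A5 (5 semitones up).
Down a major second from A5: G5 (2 semitones down).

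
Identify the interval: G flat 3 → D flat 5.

P12

G to D spans five letter names (G-A-B-C-D), plus an octave: a twelfth.
Counting semitones, Gb3→Db5 is 19, which is the perfect twelfth.
(Equivalently, a compound perfect fifth: a perfect fifth plus an octave.)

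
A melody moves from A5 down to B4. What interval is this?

minor seventh

Descending from A5 to B4 is the same interval as ascending B4 to A5.
B to A spans seven letter names (B-C-D-E-F-G-A), so the interval is some kind of seventh.
At 10 semitones, B4→A5 falls one short of a major seventh: minor.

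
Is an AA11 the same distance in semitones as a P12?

A doubly augmented eleventh spans 19 semitones, and a perfect twelfth also spans 19 semitones — they're enharmonic.

Yes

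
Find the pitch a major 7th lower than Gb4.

Abb3

The seventh takes the letter from G down to A.
A major seventh spans 11 semitones, so from Gb4 the target pitch is Abb3.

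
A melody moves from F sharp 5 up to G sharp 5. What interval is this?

F to G spans two letter names (F-G), so the interval is some kind of second.
Counting semitones, F#5→G#5 is 2, which is the major second.

major 2nd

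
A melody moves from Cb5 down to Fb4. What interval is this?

Descending from Cb5 to Fb4 is the same interval as ascending Fb4 to Cb5.
F to C spans five letter names (F-G-A-B-C) — that makes it a fifth of some quality.
The perfect fifth spans 7 semitones, and Fb4 to Cb5 is exactly 7 semitones — so this is a perfect fifth.

perfect fifth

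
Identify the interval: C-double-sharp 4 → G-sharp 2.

Descending from C##4 to G#2 is the same interval as ascending G#2 to C##4.
G to C spans four letter names (G-A-B-C), plus an octave: an eleventh.
A perfect eleventh would be 17 semitones; G#2 to C##4 is 18, one semitone wider, so the interval is augmented.
(Equivalently, a compound augmented fourth: an augmented fourth plus an octave.)

augmented eleventh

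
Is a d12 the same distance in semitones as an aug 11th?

Yes

Both span 18 semitones: a diminished twelfth and an augmented eleventh are the same chromatic distance.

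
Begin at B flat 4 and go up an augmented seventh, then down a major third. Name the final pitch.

Bb4 up an augmented seventh → A#5 (12 semitones).
A#5 down a major third → F#5 (4 semitones).

F sharp 5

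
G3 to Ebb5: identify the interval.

G to E spans six letter names (G-A-B-C-D-E), plus an octave, so the interval is some kind of thirteenth.
A major thirteenth would be 21 semitones; G3 to Ebb5 is 19, two semitones narrower, so the interval is diminished.
(Equivalently, a compound diminished sixth: a diminished sixth plus an octave.)

d13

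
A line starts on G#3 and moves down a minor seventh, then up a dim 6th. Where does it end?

G#3 down a minor seventh → A#2 (10 semitones).
A diminished sixth up from A#2 is F3.

F3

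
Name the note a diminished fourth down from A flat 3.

Counting four letter names down from A lands on E.
A diminished fourth spans 4 semitones, so from Ab3 the target pitch is E3.

E 3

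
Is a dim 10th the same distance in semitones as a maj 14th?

14 semitones (diminished tenth) vs 23 semitones (major fourteenth): not equal.

No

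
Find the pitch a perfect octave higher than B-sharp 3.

B-sharp 4

For an octave the letter name doesn't change: still B, an octave up.
A perfect octave spans 12 semitones, so from B#3 the target pitch is B#4.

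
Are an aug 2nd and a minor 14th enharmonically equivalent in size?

3 semitones (augmented second) vs 22 semitones (minor fourteenth): not equal.

No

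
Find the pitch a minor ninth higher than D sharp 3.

E 4

Two letters up from D (plus an octave) reaches E.
A minor ninth spans 13 semitones, so from D#3 the target pitch is E4.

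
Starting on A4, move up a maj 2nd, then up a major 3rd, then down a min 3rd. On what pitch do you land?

B#4

A major second up from A4 is B4.
B4 up a major third → D#5 (4 semitones).
D#5 down a minor third → B#4 (3 semitones).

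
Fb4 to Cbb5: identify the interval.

diminished fifth

F to C spans five letter names (F-G-A-B-C) — that makes it a fifth of some quality.
A perfect fifth would be 7 semitones; Fb4 to Cbb5 is 6, one semitone narrower, so the interval is diminished.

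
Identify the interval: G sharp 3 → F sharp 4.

minor seventh

G to F spans seven letter names (G-A-B-C-D-E-F) — that makes it a seventh of some quality.
A major seventh would be 11 semitones, but G#3 to F#4 is 10 — one semitone narrower, making it a minor seventh.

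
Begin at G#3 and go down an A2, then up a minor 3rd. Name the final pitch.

G#3 down an augmented second → F3 (3 semitones).
F3 up a minor third → Ab3 (3 semitones).

Ab3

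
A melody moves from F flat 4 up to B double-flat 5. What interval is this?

perfect eleventh

F to B spans four letter names (F-G-A-B), plus an octave, so the interval is some kind of eleventh.
The perfect eleventh spans 17 semitones, and Fb4 to Bbb5 is exactly 17 semitones — so this is a perfect eleventh.
(Equivalently, a compound perfect fourth: a perfect fourth plus an octave.)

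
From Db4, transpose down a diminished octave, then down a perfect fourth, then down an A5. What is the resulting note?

Down a diminished octave from Db4: D3 (11 semitones down).
D3 down a perfect fourth → A2 (5 semitones).
An augmented fifth down from A2 is Db2.

Db2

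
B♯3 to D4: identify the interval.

B to D spans three letter names (B-C-D) — that makes it a third of some quality.
The major third is 4 semitones; here we have 2, two semitones narrower: diminished.

diminished third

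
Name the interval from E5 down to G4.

major 6th

Descending from E5 to G4 is the same interval as ascending G4 to E5.
G to E spans six letter names (G-A-B-C-D-E), so the interval is some kind of sixth.
The major sixth spans 9 semitones, and G4 to E5 is exactly 9 semitones — so this is a major sixth.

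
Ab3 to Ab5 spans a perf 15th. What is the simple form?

perfect octave

Take out an octave (7 from the number): 15 − 7 = 8.
So a perfect fifteenth is an octave plus a perfect octave. The quality is unchanged.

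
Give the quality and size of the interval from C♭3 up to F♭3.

C to F spans four letter names (C-D-E-F), so the interval is some kind of fourth.
Counting semitones, Cb3→Fb3 is 5, which is the perfect fourth.

P4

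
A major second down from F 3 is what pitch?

E flat 3

Counting two letter names down from F lands on E.
Moving 2 semitones down from F3 (the size of a major second) reaches Eb3.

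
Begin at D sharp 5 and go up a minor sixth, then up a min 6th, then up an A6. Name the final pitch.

A minor sixth up from D#5 is B5.
B5 up a minor sixth → G6 (8 semitones).
G6 up an augmented sixth → E#7 (10 semitones).

E sharp 7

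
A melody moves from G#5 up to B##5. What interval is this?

G to B spans three letter names (G-A-B), so the interval is some kind of third.
The major third is 4 semitones; here we have 5, one semitone wider: augmented.

augmented 3rd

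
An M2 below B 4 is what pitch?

The second takes the letter from B down to A.
A major second spans 2 semitones, so from B4 the target pitch is A4.

A 4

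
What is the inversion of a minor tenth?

major 6th

First reduce the compound minor tenth to its simple form, a minor third.
Interval numbers invert to sum to nine: 3 + 6 = 9, so a third inverts to a sixth.
Quality inverts too: minor becomes major. That makes the inversion a major sixth.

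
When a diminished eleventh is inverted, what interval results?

First reduce the compound diminished eleventh to its simple form, a diminished fourth.
Inverted interval numbers add to nine, so a fourth pairs with a fifth (4 + 5 = 9).
Quality inverts too: diminished becomes augmented. That makes the inversion an augmented fifth.

A5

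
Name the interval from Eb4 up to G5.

major 10th

E to G spans three letter names (E-F-G), plus an octave: a tenth.
The major tenth spans 16 semitones, and Eb4 to G5 is exactly 16 semitones — so this is a major tenth.
(Equivalently, a compound major third: a major third plus an octave.)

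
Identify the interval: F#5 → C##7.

F to C spans five letter names (F-G-A-B-C), plus an octave: a twelfth.
The perfect twelfth is 19 semitones; here we have 20, one semitone wider: augmented.
(Equivalently, a compound augmented fifth: an augmented fifth plus an octave.)

augmented twelfth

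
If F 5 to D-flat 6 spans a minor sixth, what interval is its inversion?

Inverted interval numbers add to nine, so a sixth pairs with a third (6 + 3 = 9).
The quality also flips — minor becomes major — giving a major third.

major third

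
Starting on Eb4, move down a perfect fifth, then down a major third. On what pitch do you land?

Fb3

Down a perfect fifth from Eb4: Ab3 (7 semitones down).
A major third down from Ab3 is Fb3.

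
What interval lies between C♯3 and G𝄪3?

C to G spans five letter names (C-D-E-F-G), so the interval is some kind of fifth.
The perfect fifth is 7 semitones; here we have 8, one semitone wider: augmented.

augmented 5th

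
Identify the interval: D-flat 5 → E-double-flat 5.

D to E spans two letter names (D-E) — that makes it a second of some quality.
Db5 to Ebb5 is 1 semitone, a half step short of the major second (2), so this is minor.

m2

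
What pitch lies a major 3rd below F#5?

D5

Three letter names down from F: D.
A major third spans 4 semitones, so from F#5 the target pitch is D5.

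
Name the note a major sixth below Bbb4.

Dbb4

Six letter names down from B: D.
A major sixth is 9 semitones; 9 semitones down from Bbb4 gives Dbb4.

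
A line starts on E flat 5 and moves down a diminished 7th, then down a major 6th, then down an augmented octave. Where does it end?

A diminished seventh down from Eb5 is F#4.
F#4 down a major sixth → A3 (9 semitones).
A3 down an augmented octave → Ab2 (13 semitones).

A flat 2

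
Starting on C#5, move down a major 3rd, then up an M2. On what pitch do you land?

B4

A major third down from C#5 is A4.
Up a major second from A4: B4 (2 semitones up).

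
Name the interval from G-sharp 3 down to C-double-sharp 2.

Descending from G#3 to C##2 is the same interval as ascending C##2 to G#3.
C to G spans five letter names (C-D-E-F-G), plus an octave, so the interval is some kind of twelfth.
A perfect twelfth would be 19 semitones; C##2 to G#3 is 18, one semitone narrower, so the interval is diminished.
(Equivalently, a compound diminished fifth: a diminished fifth plus an octave.)

diminished twelfth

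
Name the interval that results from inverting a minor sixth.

Interval numbers invert to sum to nine: 6 + 3 = 9, so a sixth inverts to a third.
Quality inverts too: minor becomes major. That makes the inversion a major third.

major third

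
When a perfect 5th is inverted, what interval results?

perfect fourth

The rule of nine gives the new number: 9 − 5 = 4, so a fifth becomes a fourth.
Quality inverts too: perfect stays perfect. That makes the inversion a perfect fourth.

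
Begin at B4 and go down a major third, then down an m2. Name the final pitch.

F#4

B4 down a major third → G4 (4 semitones).
G4 down a minor second → F#4 (1 semitone).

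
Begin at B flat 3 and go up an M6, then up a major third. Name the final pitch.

B 4

Bb3 up a major sixth → G4 (9 semitones).
A major third up from G4 is B4.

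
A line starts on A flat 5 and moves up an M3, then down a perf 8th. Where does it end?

C 5

A major third up from Ab5 is C6.
C6 down a perfect octave → C5 (12 semitones).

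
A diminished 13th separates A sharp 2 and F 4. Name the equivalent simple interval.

Subtracting seven from the interval number removes an octave: 13 − 7 = 6.
Quality carries through unchanged, so the simple form is a diminished sixth.

diminished 6th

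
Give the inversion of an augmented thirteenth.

First reduce the compound augmented thirteenth to its simple form, an augmented sixth.
Inverted interval numbers add to nine, so a sixth pairs with a third (6 + 3 = 9).
The quality also flips — augmented becomes diminished — giving a diminished third.

diminished third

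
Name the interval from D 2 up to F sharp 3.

D to F spans three letter names (D-E-F), plus an octave — that makes it a tenth of some quality.
D2 to F#3 is 16 semitones, matching the major tenth exactly, so the quality is major.
(Equivalently, a compound major third: a major third plus an octave.)

M10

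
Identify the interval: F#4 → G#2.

minor fourteenth

Descending from F#4 to G#2 is the same interval as ascending G#2 to F#4.
G to F spans seven letter names (G-A-B-C-D-E-F), plus an octave: a fourteenth.
A major fourteenth would be 23 semitones, but G#2 to F#4 is 22 — one semitone narrower, making it a minor fourteenth.
(Equivalently, a compound minor seventh: a minor seventh plus an octave.)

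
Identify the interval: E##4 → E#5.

E to E is the same letter name, plus an octave: an octave.
The perfect octave is 12 semitones; here we have 11, one semitone narrower: diminished.

diminished 8th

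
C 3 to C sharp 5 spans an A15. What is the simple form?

A8

Each octave removed subtracts seven from the number: 15 − 7 = 8.
That makes an augmented fifteenth a compound augmented octave — an octave plus an augmented octave.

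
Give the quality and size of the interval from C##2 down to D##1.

minor seventh

Descending from C##2 to D##1 is the same interval as ascending D##1 to C##2.
D to C spans seven letter names (D-E-F-G-A-B-C) — that makes it a seventh of some quality.
A major seventh would be 11 semitones, but D##1 to C##2 is 10 — one semitone narrower, making it a minor seventh.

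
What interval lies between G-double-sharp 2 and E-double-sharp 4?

major 13th

G to E spans six letter names (G-A-B-C-D-E), plus an octave, so the interval is some kind of thirteenth.
Counting semitones, G##2→E##4 is 21, which is the major thirteenth.
(Equivalently, a compound major sixth: a major sixth plus an octave.)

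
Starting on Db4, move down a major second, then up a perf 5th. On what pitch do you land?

A major second down from Db4 is Cb4.
Cb4 up a perfect fifth → Gb4 (7 semitones).

Gb4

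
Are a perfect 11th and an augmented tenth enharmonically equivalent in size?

Yes

A perfect eleventh spans 17 semitones, and an augmented tenth also spans 17 semitones — they're enharmonic.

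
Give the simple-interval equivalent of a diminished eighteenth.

Take out 2 octaves (14 from the number): 18 − 14 = 4.
That makes a diminished eighteenth a compound diminished fourth — 2 octaves plus a diminished fourth.

diminished fourth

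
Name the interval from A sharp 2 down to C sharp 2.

Descending from A#2 to C#2 is the same interval as ascending C#2 to A#2.
C to A spans six letter names (C-D-E-F-G-A), so the interval is some kind of sixth.
Counting semitones, C#2→A#2 is 9, which is the major sixth.

major 6th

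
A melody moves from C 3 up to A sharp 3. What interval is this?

C to A spans six letter names (C-D-E-F-G-A), so the interval is some kind of sixth.
A major sixth would be 9 semitones; C3 to A#3 is 10, one semitone wider, so the interval is augmented.

augmented sixth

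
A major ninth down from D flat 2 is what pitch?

C flat 1

The ninth's letter: D down two letter names plus an octave → C.
Moving 14 semitones down from Db2 (the size of a major ninth) reaches Cb1.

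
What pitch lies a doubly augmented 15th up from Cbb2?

For a fifteenth the letter name doesn't change: still C, two octaves up.
A doubly augmented fifteenth is 26 semitones; 26 semitones up from Cbb2 gives C4.

C4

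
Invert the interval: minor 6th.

Inverted interval numbers add to nine, so a sixth pairs with a third (6 + 3 = 9).
Quality inverts too: minor becomes major. That makes the inversion a major third.

M3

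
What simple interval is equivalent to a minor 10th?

Each octave removed subtracts seven from the number: 10 − 7 = 3.
So a minor tenth is an octave plus a minor third. The quality is unchanged.

minor third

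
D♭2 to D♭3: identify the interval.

D to D is the same letter name, plus an octave — that makes it an octave of some quality.
Counting semitones, Db2→Db3 is 12, which is the perfect octave.

perfect octave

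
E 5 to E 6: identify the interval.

E to E is the same letter name, plus an octave: an octave.
Counting semitones, E5→E6 is 12, which is the perfect octave.

perfect octave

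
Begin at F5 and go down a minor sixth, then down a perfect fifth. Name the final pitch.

D4

Down a minor sixth from F5: A4 (8 semitones down).
Down a perfect fifth from A4: D4 (7 semitones down).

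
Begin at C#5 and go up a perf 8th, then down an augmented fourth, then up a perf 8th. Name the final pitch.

C#5 up a perfect octave → C#6 (12 semitones).
C#6 down an augmented fourth → G5 (6 semitones).
G5 up a perfect octave → G6 (12 semitones).

G6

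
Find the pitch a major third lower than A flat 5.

F flat 5

Counting three letter names down from A lands on F.
A major third spans 4 semitones, so from Ab5 the target pitch is Fb5.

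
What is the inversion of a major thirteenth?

minor third

First reduce the compound major thirteenth to its simple form, a major sixth.
The rule of nine gives the new number: 9 − 6 = 3, so a sixth becomes a third.
And major becomes minor under inversion, so we get a minor third.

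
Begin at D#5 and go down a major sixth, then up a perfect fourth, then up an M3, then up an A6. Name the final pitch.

D#5 down a major sixth → F#4 (9 semitones).
Up a perfect fourth from F#4: B4 (5 semitones up).
Up a major third from B4: D#5 (4 semitones up).
D#5 up an augmented sixth → B##5 (10 semitones).

B##5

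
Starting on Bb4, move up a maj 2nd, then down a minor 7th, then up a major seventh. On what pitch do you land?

C#5

Bb4 up a major second → C5 (2 semitones).
A minor seventh down from C5 is D4.
D4 up a major seventh → C#5 (11 semitones).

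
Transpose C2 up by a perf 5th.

Five letter names up from C: G.
A perfect fifth is 7 semitones; 7 semitones up from C2 gives G2.

G2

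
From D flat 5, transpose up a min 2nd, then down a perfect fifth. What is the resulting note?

A minor second up from Db5 is Ebb5.
Down a perfect fifth from Ebb5: Abb4 (7 semitones down).

A double-flat 4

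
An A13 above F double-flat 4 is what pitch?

D flat 6

Six letters up from F (plus an octave) reaches D.
An augmented thirteenth spans 22 semitones, so from Fbb4 the target pitch is Db6.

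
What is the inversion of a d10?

augmented sixth

First reduce the compound diminished tenth to its simple form, a diminished third.
Inverted interval numbers add to nine, so a third pairs with a sixth (3 + 6 = 9).
And diminished becomes augmented under inversion, so we get an augmented sixth.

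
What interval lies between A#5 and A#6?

P8

A to A is the same letter name, plus an octave: an octave.
Counting semitones, A#5→A#6 is 12, which is the perfect octave.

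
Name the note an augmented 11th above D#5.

G##6

The eleventh's letter: D up four letter names plus an octave → G.
An augmented eleventh is 18 semitones; 18 semitones up from D#5 gives G##6.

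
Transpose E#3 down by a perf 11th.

The eleventh's letter: E down four letter names plus an octave → B.
Moving 17 semitones down from E#3 (the size of a perfect eleventh) reaches B#1.

B#1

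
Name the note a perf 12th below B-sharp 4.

E-sharp 3

Five letters down from B (plus an octave) reaches E.
A perfect twelfth is 19 semitones; 19 semitones down from B#4 gives E#3.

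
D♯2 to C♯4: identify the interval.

minor fourteenth

D to C spans seven letter names (D-E-F-G-A-B-C), plus an octave — that makes it a fourteenth of some quality.
At 22 semitones, D#2→C#4 falls one short of a major fourteenth: minor.
(Equivalently, a compound minor seventh: a minor seventh plus an octave.)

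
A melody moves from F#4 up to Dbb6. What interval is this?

F to D spans six letter names (F-G-A-B-C-D), plus an octave — that makes it a thirteenth of some quality.
F#4 to Dbb6 spans 18 semitones — three semitones narrower than the major thirteenth (21) — giving a doubly diminished thirteenth.
(Equivalently, a compound doubly diminished sixth: a doubly diminished sixth plus an octave.)

doubly diminished thirteenth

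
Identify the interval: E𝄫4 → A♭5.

E to A spans four letter names (E-F-G-A), plus an octave, so the interval is some kind of eleventh.
A perfect eleventh would be 17 semitones; Ebb4 to Ab5 is 18, one semitone wider, so the interval is augmented.
(Equivalently, a compound augmented fourth: an augmented fourth plus an octave.)

augmented eleventh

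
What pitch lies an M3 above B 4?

Three letter names up from B: D.
A major third is 4 semitones; 4 semitones up from B4 gives D#5.

D sharp 5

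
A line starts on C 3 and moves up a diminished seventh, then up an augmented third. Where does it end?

D 4

Up a diminished seventh from C3: Bbb3 (9 semitones up).
Up an augmented third from Bbb3: D4 (5 semitones up).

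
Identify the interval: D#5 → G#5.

perfect fourth

D to G spans four letter names (D-E-F-G) — that makes it a fourth of some quality.
D#5 to G#5 is 5 semitones, matching the perfect fourth exactly, so the quality is perfect.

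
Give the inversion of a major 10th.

First reduce the compound major tenth to its simple form, a major third.
Inverted interval numbers add to nine, so a third pairs with a sixth (3 + 6 = 9).
Quality inverts too: major becomes minor. That makes the inversion a minor sixth.

minor sixth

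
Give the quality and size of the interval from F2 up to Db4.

F to D spans six letter names (F-G-A-B-C-D), plus an octave, so the interval is some kind of thirteenth.
F2 to Db4 is 20 semitones, a half step short of the major thirteenth (21), so this is minor.
(Equivalently, a compound minor sixth: a minor sixth plus an octave.)

minor 13th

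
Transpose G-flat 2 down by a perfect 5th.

The fifth takes the letter from G down to C.
A perfect fifth is 7 semitones; 7 semitones down from Gb2 gives Cb2.

C-flat 2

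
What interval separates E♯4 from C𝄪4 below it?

minor third

Descending from E#4 to C##4 is the same interval as ascending C##4 to E#4.
C to E spans three letter names (C-D-E), so the interval is some kind of third.
C##4 to E#4 is 3 semitones, a half step short of the major third (4), so this is minor.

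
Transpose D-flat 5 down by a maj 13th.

The thirteenth's letter: D down six letter names plus an octave → F.
A major thirteenth is 21 semitones; 21 semitones down from Db5 gives Fb3.

F-flat 3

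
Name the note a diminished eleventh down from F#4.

Four letters down from F (plus an octave) reaches C.
A diminished eleventh spans 16 semitones, so from F#4 the target pitch is C##3.

C##3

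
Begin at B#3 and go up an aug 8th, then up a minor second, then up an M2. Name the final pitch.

B#3 up an augmented octave → B##4 (13 semitones).
Up a minor second from B##4: C##5 (1 semitone up).
Up a major second from C##5: D##5 (2 semitones up).

D##5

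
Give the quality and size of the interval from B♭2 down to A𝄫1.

augmented ninth

Descending from Bb2 to Abb1 is the same interval as ascending Abb1 to Bb2.
A to B spans two letter names (A-B), plus an octave, so the interval is some kind of ninth.
Abb1 to Bb2 spans 15 semitones — one semitone wider than the major ninth (14) — giving an augmented ninth.
(Equivalently, a compound augmented second: an augmented second plus an octave.)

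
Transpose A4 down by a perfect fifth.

D4

The fifth takes the letter from A down to D.
A perfect fifth is 7 semitones; 7 semitones down from A4 gives D4.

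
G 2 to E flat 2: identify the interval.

M3

Descending from G2 to Eb2 is the same interval as ascending Eb2 to G2.
E to G spans three letter names (E-F-G) — that makes it a third of some quality.
Counting semitones, Eb2→G2 is 4, which is the major third.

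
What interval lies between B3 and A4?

m7

B to A spans seven letter names (B-C-D-E-F-G-A) — that makes it a seventh of some quality.
At 10 semitones, B3→A4 falls one short of a major seventh: minor.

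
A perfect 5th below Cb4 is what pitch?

Fb3

The fifth takes the letter from C down to F.
Moving 7 semitones down from Cb4 (the size of a perfect fifth) reaches Fb3.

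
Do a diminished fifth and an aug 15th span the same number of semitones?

6 semitones (diminished fifth) vs 25 semitones (augmented fifteenth): not equal.

No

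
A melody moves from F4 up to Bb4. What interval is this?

perfect 4th

F to B spans four letter names (F-G-A-B), so the interval is some kind of fourth.
Counting semitones, F4→Bb4 is 5, which is the perfect fourth.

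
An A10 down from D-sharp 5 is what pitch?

Counting three letter names plus an octave down from D lands on B.
Moving 17 semitones down from D#5 (the size of an augmented tenth) reaches Bb3.

B-flat 3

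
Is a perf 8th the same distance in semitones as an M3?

No

A perfect octave is 12 semitones but a major third is 4 semitones — different sizes.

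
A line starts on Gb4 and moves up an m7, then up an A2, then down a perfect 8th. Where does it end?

G4

Up a minor seventh from Gb4: Fb5 (10 semitones up).
An augmented second up from Fb5 is G5.
G5 down a perfect octave → G4 (12 semitones).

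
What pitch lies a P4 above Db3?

The fourth takes the letter from D up to G.
Moving 5 semitones up from Db3 (the size of a perfect fourth) reaches Gb3.

Gb3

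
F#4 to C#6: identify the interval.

F to C spans five letter names (F-G-A-B-C), plus an octave: a twelfth.
Counting semitones, F#4→C#6 is 19, which is the perfect twelfth.
(Equivalently, a compound perfect fifth: a perfect fifth plus an octave.)

perfect 12th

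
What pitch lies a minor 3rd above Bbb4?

Three letter names up from B: D.
A minor third spans 3 semitones, so from Bbb4 the target pitch is Dbb5.

Dbb5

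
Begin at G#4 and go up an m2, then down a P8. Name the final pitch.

A minor second up from G#4 is A4.
A perfect octave down from A4 is A3.

A3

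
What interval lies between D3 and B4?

D to B spans six letter names (D-E-F-G-A-B), plus an octave, so the interval is some kind of thirteenth.
Counting semitones, D3→B4 is 21, which is the major thirteenth.
(Equivalently, a compound major sixth: a major sixth plus an octave.)

M13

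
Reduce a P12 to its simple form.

P5

Subtracting seven from the interval number removes an octave: 12 − 7 = 5.
So a perfect twelfth is an octave plus a perfect fifth. The quality is unchanged.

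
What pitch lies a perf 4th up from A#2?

Counting four letter names up from A lands on D.
A perfect fourth spans 5 semitones, so from A#2 the target pitch is D#3.

D#3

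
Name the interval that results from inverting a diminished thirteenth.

First reduce the compound diminished thirteenth to its simple form, a diminished sixth.
The rule of nine gives the new number: 9 − 6 = 3, so a sixth becomes a third.
And diminished becomes augmented under inversion, so we get an augmented third.

augmented third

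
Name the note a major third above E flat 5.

Three letter names up from E: G.
Moving 4 semitones up from Eb5 (the size of a major third) reaches G5.

G 5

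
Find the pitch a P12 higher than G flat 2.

D flat 4

The twelfth's letter: G up five letter names plus an octave → D.
A perfect twelfth spans 19 semitones, so from Gb2 the target pitch is Db4.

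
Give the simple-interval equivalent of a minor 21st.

minor 7th

Take out 2 octaves (14 from the number): 21 − 14 = 7.
So a minor twenty-first is 2 octaves plus a minor seventh. The quality is unchanged.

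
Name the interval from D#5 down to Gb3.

doubly augmented twelfth

Descending from D#5 to Gb3 is the same interval as ascending Gb3 to D#5.
G to D spans five letter names (G-A-B-C-D), plus an octave, so the interval is some kind of twelfth.
A perfect twelfth would be 19 semitones; Gb3 to D#5 is 21, two semitones wider, so the interval is doubly augmented.
(Equivalently, a compound doubly augmented fifth: a doubly augmented fifth plus an octave.)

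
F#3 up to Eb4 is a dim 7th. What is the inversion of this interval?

Inverted interval numbers add to nine, so a seventh pairs with a second (7 + 2 = 9).
Quality inverts too: diminished becomes augmented. That makes the inversion an augmented second.

A2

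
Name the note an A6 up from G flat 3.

Six letter names up from G: E.
Moving 10 semitones up from Gb3 (the size of an augmented sixth) reaches E4.

E 4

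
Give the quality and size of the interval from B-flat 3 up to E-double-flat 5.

diminished 11th

B to E spans four letter names (B-C-D-E), plus an octave — that makes it an eleventh of some quality.
The perfect eleventh is 17 semitones; here we have 16, one semitone narrower: diminished.
(Equivalently, a compound diminished fourth: a diminished fourth plus an octave.)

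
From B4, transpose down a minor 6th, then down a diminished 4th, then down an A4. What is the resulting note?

A minor sixth down from B4 is D#4.
A diminished fourth down from D#4 is A##3.
An augmented fourth down from A##3 is E#3.

E#3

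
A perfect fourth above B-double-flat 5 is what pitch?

Counting four letter names up from B lands on E.
A perfect fourth is 5 semitones; 5 semitones up from Bbb5 gives Ebb6.

E-double-flat 6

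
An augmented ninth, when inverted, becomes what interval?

First reduce the compound augmented ninth to its simple form, an augmented second.
Inverted interval numbers add to nine, so a second pairs with a seventh (2 + 7 = 9).
Quality inverts too: augmented becomes diminished. That makes the inversion a diminished seventh.

d7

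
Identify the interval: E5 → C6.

E to C spans six letter names (E-F-G-A-B-C), so the interval is some kind of sixth.
A major sixth would be 9 semitones, but E5 to C6 is 8 — one semitone narrower, making it a minor sixth.

minor sixth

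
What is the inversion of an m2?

Interval numbers invert to sum to nine: 2 + 7 = 9, so a second inverts to a seventh.
The quality also flips — minor becomes major — giving a major seventh.

major 7th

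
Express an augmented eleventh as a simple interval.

Subtracting seven from the interval number removes an octave: 11 − 7 = 4.
That makes an augmented eleventh a compound augmented fourth — an octave plus an augmented fourth.

A4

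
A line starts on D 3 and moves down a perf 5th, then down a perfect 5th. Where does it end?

Down a perfect fifth from D3: G2 (7 semitones down).
Down a perfect fifth from G2: C2 (7 semitones down).

C 2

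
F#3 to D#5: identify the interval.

F to D spans six letter names (F-G-A-B-C-D), plus an octave — that makes it a thirteenth of some quality.
The major thirteenth spans 21 semitones, and F#3 to D#5 is exactly 21 semitones — so this is a major thirteenth.
(Equivalently, a compound major sixth: a major sixth plus an octave.)

M13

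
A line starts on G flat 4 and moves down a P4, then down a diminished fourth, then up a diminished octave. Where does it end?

A perfect fourth down from Gb4 is Db4.
A diminished fourth down from Db4 is A3.
A3 up a diminished octave → Ab4 (11 semitones).

A flat 4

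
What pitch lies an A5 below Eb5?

Counting five letter names down from E lands on A.
Moving 8 semitones down from Eb5 (the size of an augmented fifth) reaches Abb4.

Abb4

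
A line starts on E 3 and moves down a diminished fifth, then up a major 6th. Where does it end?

Down a diminished fifth from E3: A#2 (6 semitones down).
A#2 up a major sixth → F##3 (9 semitones).

F double-sharp 3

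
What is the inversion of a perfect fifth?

The rule of nine gives the new number: 9 − 5 = 4, so a fifth becomes a fourth.
And perfect stays perfect under inversion, so we get a perfect fourth.

P4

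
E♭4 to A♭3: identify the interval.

Descending from Eb4 to Ab3 is the same interval as ascending Ab3 to Eb4.
A to E spans five letter names (A-B-C-D-E), so the interval is some kind of fifth.
Counting semitones, Ab3→Eb4 is 7, which is the perfect fifth.

perfect fifth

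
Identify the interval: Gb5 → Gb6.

G to G is the same letter name, plus an octave: an octave.
Counting semitones, Gb5→Gb6 is 12, which is the perfect octave.

perfect 8th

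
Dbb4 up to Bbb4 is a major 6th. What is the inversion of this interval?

Interval numbers invert to sum to nine: 6 + 3 = 9, so a sixth inverts to a third.
Quality inverts too: major becomes minor. That makes the inversion a minor third.

m3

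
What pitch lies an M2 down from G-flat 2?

The second takes the letter from G down to F.
A major second spans 2 semitones, so from Gb2 the target pitch is Fb2.

F-flat 2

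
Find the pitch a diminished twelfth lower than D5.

G#3

Five letters down from D (plus an octave) reaches G.
Moving 18 semitones down from D5 (the size of a diminished twelfth) reaches G#3.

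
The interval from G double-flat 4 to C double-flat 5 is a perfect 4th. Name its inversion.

perfect 5th

The rule of nine gives the new number: 9 − 4 = 5, so a fourth becomes a fifth.
The quality also flips — perfect stays perfect — giving a perfect fifth.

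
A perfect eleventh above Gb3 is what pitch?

Cb5

Four letters up from G (plus an octave) reaches C.
A perfect eleventh spans 17 semitones, so from Gb3 the target pitch is Cb5.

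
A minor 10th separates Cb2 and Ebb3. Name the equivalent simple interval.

Take out an octave (7 from the number): 10 − 7 = 3.
Quality carries through unchanged, so the simple form is a minor third.

minor third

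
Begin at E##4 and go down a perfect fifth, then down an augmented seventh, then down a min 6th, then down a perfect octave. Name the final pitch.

A perfect fifth down from E##4 is A##3.
An augmented seventh down from A##3 is B2.
B2 down a minor sixth → D#2 (8 semitones).
Down a perfect octave from D#2: D#1 (12 semitones down).

D#1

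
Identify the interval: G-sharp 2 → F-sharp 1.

major ninth

Descending from G#2 to F#1 is the same interval as ascending F#1 to G#2.
F to G spans two letter names (F-G), plus an octave, so the interval is some kind of ninth.
Counting semitones, F#1→G#2 is 14, which is the major ninth.
(Equivalently, a compound major second: a major second plus an octave.)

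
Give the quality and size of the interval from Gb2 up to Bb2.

G to B spans three letter names (G-A-B) — that makes it a third of some quality.
Gb2 to Bb2 is 4 semitones, matching the major third exactly, so the quality is major.

major third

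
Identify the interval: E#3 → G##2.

Descending from E#3 to G##2 is the same interval as ascending G##2 to E#3.
G to E spans six letter names (G-A-B-C-D-E), so the interval is some kind of sixth.
G##2 to E#3 is 8 semitones, a half step short of the major sixth (9), so this is minor.

minor 6th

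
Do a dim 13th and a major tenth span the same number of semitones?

A diminished thirteenth spans 19 semitones; a major tenth spans 16 semitones. They differ by 3.

No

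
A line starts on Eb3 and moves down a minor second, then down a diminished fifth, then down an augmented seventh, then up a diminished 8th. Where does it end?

Abb2

Down a minor second from Eb3: D3 (1 semitone down).
Down a diminished fifth from D3: G#2 (6 semitones down).
An augmented seventh down from G#2 is Ab1.
Up a diminished octave from Ab1: Abb2 (11 semitones up).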